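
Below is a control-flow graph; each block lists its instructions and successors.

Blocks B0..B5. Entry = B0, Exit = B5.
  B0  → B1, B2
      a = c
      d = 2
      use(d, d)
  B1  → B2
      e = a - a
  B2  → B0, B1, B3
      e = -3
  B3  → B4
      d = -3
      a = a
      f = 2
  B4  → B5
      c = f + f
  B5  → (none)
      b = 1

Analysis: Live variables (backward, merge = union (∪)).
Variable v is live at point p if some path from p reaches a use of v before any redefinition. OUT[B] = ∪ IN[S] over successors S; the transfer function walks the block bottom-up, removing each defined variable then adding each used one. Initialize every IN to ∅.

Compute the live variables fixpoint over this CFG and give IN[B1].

Answer: {a, c}

Derivation:
Per-block solution:
  B0: | IN={c} | OUT={a, c}
  B1: | IN={a, c} | OUT={a, c}
  B2: | IN={a, c} | OUT={a, c}
  B3: | IN={a} | OUT={f}
  B4: | IN={f} | OUT={}
  B5: | IN={} | OUT={}

Merge at B1: OUT[B1] = IN[B2] = {a, c}
Applying B1's transfer function to that OUT value gives IN[B1] (row B1 above).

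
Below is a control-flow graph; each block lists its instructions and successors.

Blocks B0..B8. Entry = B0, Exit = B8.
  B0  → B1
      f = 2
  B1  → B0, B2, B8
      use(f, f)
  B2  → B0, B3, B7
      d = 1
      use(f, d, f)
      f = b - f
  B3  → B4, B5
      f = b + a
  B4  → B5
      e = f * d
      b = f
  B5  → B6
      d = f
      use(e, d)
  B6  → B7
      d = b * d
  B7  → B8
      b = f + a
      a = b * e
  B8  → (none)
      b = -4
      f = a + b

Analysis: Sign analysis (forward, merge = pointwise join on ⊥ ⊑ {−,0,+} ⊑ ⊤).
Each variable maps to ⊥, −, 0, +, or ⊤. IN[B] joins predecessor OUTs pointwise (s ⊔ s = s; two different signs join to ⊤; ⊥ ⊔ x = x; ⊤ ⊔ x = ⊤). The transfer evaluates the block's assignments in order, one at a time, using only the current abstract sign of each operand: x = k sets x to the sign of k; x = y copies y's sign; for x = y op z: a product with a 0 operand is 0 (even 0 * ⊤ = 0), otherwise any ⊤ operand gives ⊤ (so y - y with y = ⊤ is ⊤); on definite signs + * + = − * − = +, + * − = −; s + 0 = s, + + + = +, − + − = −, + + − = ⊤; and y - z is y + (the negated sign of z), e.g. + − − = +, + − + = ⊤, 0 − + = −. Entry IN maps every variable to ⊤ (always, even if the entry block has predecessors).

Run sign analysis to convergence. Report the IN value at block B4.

Answer: {a: ⊤, b: ⊤, c: ⊤, d: +, e: ⊤, f: ⊤}

Trace:
Per-block solution:
  B0:  IN=(all ⊤)  OUT={f:+; rest ⊤}
  B1:  IN={f:+; rest ⊤}  OUT={f:+; rest ⊤}
  B2:  IN={f:+; rest ⊤}  OUT={d:+; rest ⊤}
  B3:  IN={d:+; rest ⊤}  OUT={d:+; rest ⊤}
  B4:  IN={d:+; rest ⊤}  OUT={d:+; rest ⊤}
  B5:  IN={d:+; rest ⊤}  OUT=(all ⊤)
  B6:  IN=(all ⊤)  OUT=(all ⊤)
  B7:  IN=(all ⊤)  OUT=(all ⊤)
  B8:  IN=(all ⊤)  OUT={b:-; rest ⊤}

Merge at B4: IN[B4] = OUT[B3] = {a: ⊤, b: ⊤, c: ⊤, d: +, e: ⊤, f: ⊤}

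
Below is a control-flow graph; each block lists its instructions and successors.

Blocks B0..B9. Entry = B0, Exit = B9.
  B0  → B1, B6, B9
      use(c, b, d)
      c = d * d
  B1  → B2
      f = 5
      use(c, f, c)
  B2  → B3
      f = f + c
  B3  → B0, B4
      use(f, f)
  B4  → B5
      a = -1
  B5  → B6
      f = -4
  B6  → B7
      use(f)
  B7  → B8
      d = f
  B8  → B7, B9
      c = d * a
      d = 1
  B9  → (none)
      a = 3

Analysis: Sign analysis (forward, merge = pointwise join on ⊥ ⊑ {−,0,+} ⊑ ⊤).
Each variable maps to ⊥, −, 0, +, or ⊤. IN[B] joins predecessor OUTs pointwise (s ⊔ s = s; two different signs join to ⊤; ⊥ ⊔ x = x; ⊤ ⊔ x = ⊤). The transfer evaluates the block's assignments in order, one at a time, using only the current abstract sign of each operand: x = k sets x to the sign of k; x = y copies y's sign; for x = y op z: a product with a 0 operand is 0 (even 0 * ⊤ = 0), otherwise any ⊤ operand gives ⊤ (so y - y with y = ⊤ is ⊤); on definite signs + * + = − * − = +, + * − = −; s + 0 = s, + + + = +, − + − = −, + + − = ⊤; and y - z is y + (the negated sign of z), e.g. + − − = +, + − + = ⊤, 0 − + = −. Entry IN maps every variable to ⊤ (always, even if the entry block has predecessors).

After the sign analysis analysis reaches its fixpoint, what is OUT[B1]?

Answer: {a: ⊤, b: ⊤, c: ⊤, d: ⊤, e: ⊤, f: +}

Trace:
Per-block solution:
  B0:  IN=(all ⊤)  OUT=(all ⊤)
  B1:  IN=(all ⊤)  OUT={f:+; rest ⊤}
  B2:  IN={f:+; rest ⊤}  OUT=(all ⊤)
  B3:  IN=(all ⊤)  OUT=(all ⊤)
  B4:  IN=(all ⊤)  OUT={a:-; rest ⊤}
  B5:  IN={a:-; rest ⊤}  OUT={a:-, f:-; rest ⊤}
  B6:  IN=(all ⊤)  OUT=(all ⊤)
  B7:  IN=(all ⊤)  OUT=(all ⊤)
  B8:  IN=(all ⊤)  OUT={d:+; rest ⊤}
  B9:  IN=(all ⊤)  OUT={a:+; rest ⊤}

Merge at B1: IN[B1] = OUT[B0] = {a: ⊤, b: ⊤, c: ⊤, d: ⊤, e: ⊤, f: ⊤}
Applying B1's transfer function to that IN value gives OUT[B1] (row B1 above).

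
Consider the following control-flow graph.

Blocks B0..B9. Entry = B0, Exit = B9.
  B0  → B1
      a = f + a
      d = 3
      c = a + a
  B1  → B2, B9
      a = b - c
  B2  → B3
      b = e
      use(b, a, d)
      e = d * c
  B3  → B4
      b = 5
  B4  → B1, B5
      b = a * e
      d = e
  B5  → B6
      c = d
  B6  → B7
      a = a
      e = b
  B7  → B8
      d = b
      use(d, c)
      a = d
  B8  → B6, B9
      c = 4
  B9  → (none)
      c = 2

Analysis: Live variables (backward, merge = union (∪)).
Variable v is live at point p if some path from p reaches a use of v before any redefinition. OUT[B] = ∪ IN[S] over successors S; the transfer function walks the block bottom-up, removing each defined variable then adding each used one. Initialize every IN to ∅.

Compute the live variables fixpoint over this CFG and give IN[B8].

Fixpoint table:
  B0:   IN={a, b, e, f}   OUT={b, c, d, e}
  B1:   IN={b, c, d, e}   OUT={a, c, d, e}
  B2:   IN={a, c, d, e}   OUT={a, c, e}
  B3:   IN={a, c, e}   OUT={a, c, e}
  B4:   IN={a, c, e}   OUT={a, b, c, d, e}
  B5:   IN={a, b, d}   OUT={a, b, c}
  B6:   IN={a, b, c}   OUT={b, c}
  B7:   IN={b, c}   OUT={a, b}
  B8:   IN={a, b}   OUT={a, b, c}
  B9:   IN={}   OUT={}

Merge at B8: OUT[B8] = IN[B6] ⊔ IN[B9] = {a, b, c}
Applying B8's transfer function to that OUT value gives IN[B8] (row B8 above).

Answer: {a, b}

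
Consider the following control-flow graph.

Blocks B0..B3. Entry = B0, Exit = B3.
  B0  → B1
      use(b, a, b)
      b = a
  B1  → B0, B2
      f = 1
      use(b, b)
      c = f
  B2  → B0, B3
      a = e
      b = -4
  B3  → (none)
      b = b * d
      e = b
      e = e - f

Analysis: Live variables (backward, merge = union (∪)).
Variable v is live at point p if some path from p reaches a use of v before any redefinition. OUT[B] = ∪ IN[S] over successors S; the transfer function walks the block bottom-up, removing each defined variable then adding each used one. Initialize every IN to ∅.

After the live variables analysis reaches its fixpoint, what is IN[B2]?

Answer: {d, e, f}

Working:
Converged values:
  B0: | IN={a, b, d, e} | OUT={a, b, d, e}
  B1: | IN={a, b, d, e} | OUT={a, b, d, e, f}
  B2: | IN={d, e, f} | OUT={a, b, d, e, f}
  B3: | IN={b, d, f} | OUT={}

Merge at B2: OUT[B2] = IN[B0] ⊔ IN[B3] = {a, b, d, e, f}
Applying B2's transfer function to that OUT value gives IN[B2] (row B2 above).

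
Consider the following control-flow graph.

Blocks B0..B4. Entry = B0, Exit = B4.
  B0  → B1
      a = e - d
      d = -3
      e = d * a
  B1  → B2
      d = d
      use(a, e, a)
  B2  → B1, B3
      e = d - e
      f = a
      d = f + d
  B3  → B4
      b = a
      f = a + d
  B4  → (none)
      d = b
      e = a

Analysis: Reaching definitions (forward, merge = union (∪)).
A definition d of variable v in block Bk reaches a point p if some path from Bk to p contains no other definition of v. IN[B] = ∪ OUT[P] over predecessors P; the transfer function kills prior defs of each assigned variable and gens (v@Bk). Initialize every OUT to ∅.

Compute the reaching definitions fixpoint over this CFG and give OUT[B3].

Per-block solution:
  B0: | IN={} | OUT={a@B0, d@B0, e@B0}
  B1: | IN={a@B0, d@B0, d@B2, e@B0, e@B2, f@B2} | OUT={a@B0, d@B1, e@B0, e@B2, f@B2}
  B2: | IN={a@B0, d@B1, e@B0, e@B2, f@B2} | OUT={a@B0, d@B2, e@B2, f@B2}
  B3: | IN={a@B0, d@B2, e@B2, f@B2} | OUT={a@B0, b@B3, d@B2, e@B2, f@B3}
  B4: | IN={a@B0, b@B3, d@B2, e@B2, f@B3} | OUT={a@B0, b@B3, d@B4, e@B4, f@B3}

Merge at B3: IN[B3] = OUT[B2] = {a@B0, d@B2, e@B2, f@B2}
Applying B3's transfer function to that IN value gives OUT[B3] (row B3 above).

Answer: {a@B0, b@B3, d@B2, e@B2, f@B3}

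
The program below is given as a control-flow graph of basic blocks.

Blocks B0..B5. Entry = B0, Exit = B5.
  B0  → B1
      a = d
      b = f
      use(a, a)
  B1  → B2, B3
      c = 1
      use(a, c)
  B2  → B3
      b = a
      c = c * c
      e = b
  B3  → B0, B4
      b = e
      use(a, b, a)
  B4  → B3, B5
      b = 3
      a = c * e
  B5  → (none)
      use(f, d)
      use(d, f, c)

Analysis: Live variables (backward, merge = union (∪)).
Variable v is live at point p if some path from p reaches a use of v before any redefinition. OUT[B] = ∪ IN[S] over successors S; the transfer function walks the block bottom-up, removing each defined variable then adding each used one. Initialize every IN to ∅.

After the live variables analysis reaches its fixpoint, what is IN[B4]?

Fixpoint table:
  B0: | IN={d, e, f} | OUT={a, d, e, f}
  B1: | IN={a, d, e, f} | OUT={a, c, d, e, f}
  B2: | IN={a, c, d, f} | OUT={a, c, d, e, f}
  B3: | IN={a, c, d, e, f} | OUT={c, d, e, f}
  B4: | IN={c, d, e, f} | OUT={a, c, d, e, f}
  B5: | IN={c, d, f} | OUT={}

Merge at B4: OUT[B4] = IN[B3] ⊔ IN[B5] = {a, c, d, e, f}
Applying B4's transfer function to that OUT value gives IN[B4] (row B4 above).

Answer: {c, d, e, f}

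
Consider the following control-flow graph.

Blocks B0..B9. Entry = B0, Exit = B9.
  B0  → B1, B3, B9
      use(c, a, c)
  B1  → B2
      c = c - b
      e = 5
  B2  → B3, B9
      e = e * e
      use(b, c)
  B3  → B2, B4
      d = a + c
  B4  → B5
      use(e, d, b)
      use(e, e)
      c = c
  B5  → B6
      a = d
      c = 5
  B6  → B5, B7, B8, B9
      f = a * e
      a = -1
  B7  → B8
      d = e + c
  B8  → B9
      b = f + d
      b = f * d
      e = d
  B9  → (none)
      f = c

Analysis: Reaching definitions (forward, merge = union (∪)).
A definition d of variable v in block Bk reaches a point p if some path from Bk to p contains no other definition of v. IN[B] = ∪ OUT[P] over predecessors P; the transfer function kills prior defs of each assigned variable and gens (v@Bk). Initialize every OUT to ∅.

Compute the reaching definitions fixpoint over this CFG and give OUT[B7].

Converged values:
  B0:  IN={}  OUT={}
  B1:  IN={}  OUT={c@B1, e@B1}
  B2:  IN={c@B1, d@B3, e@B1, e@B2}  OUT={c@B1, d@B3, e@B2}
  B3:  IN={c@B1, d@B3, e@B2}  OUT={c@B1, d@B3, e@B2}
  B4:  IN={c@B1, d@B3, e@B2}  OUT={c@B4, d@B3, e@B2}
  B5:  IN={a@B6, c@B4, c@B5, d@B3, e@B2, f@B6}  OUT={a@B5, c@B5, d@B3, e@B2, f@B6}
  B6:  IN={a@B5, c@B5, d@B3, e@B2, f@B6}  OUT={a@B6, c@B5, d@B3, e@B2, f@B6}
  B7:  IN={a@B6, c@B5, d@B3, e@B2, f@B6}  OUT={a@B6, c@B5, d@B7, e@B2, f@B6}
  B8:  IN={a@B6, c@B5, d@B3, d@B7, e@B2, f@B6}  OUT={a@B6, b@B8, c@B5, d@B3, d@B7, e@B8, f@B6}
  B9:  IN={a@B6, b@B8, c@B1, c@B5, d@B3, d@B7, e@B2, e@B8, f@B6}  OUT={a@B6, b@B8, c@B1, c@B5, d@B3, d@B7, e@B2, e@B8, f@B9}

Merge at B7: IN[B7] = OUT[B6] = {a@B6, c@B5, d@B3, e@B2, f@B6}
Applying B7's transfer function to that IN value gives OUT[B7] (row B7 above).

Answer: {a@B6, c@B5, d@B7, e@B2, f@B6}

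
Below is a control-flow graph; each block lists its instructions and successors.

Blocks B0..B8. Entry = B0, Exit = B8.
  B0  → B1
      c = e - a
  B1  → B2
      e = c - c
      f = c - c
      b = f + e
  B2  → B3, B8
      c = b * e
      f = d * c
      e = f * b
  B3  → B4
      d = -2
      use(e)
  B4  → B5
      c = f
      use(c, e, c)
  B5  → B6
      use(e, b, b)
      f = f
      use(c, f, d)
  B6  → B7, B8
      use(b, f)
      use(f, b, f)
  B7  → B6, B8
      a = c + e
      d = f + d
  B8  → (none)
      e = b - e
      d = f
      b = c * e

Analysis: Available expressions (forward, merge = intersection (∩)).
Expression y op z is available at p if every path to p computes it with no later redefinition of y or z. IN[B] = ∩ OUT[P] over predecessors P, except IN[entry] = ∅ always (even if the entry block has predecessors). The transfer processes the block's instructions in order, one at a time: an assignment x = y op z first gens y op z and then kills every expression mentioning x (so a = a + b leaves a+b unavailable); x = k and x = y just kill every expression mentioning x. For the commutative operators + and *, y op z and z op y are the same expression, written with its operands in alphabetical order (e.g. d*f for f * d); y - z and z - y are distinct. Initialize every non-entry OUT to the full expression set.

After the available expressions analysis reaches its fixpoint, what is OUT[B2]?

Fixpoint table:
  B0: | IN={} | OUT={e-a}
  B1: | IN={e-a} | OUT={c-c, e+f}
  B2: | IN={c-c, e+f} | OUT={b*f, c*d}
  B3: | IN={b*f, c*d} | OUT={b*f}
  B4: | IN={b*f} | OUT={b*f}
  B5: | IN={b*f} | OUT={}
  B6: | IN={} | OUT={}
  B7: | IN={} | OUT={c+e}
  B8: | IN={} | OUT={c*e}

Merge at B2: IN[B2] = OUT[B1] = {c-c, e+f}
Applying B2's transfer function to that IN value gives OUT[B2] (row B2 above).

Answer: {b*f, c*d}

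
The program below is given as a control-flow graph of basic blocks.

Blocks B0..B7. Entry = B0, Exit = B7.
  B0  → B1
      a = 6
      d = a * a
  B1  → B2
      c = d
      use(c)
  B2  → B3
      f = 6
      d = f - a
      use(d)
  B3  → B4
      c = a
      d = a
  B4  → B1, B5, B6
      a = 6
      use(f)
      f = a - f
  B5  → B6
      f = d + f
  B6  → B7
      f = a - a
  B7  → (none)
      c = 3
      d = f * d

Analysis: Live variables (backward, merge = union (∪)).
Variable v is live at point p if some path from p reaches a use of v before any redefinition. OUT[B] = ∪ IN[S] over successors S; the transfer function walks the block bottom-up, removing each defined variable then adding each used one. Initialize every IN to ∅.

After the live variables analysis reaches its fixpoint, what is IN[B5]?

Answer: {a, d, f}

Trace:
Converged values:
  B0: | IN={} | OUT={a, d}
  B1: | IN={a, d} | OUT={a}
  B2: | IN={a} | OUT={a, f}
  B3: | IN={a, f} | OUT={d, f}
  B4: | IN={d, f} | OUT={a, d, f}
  B5: | IN={a, d, f} | OUT={a, d}
  B6: | IN={a, d} | OUT={d, f}
  B7: | IN={d, f} | OUT={}

Merge at B5: OUT[B5] = IN[B6] = {a, d}
Applying B5's transfer function to that OUT value gives IN[B5] (row B5 above).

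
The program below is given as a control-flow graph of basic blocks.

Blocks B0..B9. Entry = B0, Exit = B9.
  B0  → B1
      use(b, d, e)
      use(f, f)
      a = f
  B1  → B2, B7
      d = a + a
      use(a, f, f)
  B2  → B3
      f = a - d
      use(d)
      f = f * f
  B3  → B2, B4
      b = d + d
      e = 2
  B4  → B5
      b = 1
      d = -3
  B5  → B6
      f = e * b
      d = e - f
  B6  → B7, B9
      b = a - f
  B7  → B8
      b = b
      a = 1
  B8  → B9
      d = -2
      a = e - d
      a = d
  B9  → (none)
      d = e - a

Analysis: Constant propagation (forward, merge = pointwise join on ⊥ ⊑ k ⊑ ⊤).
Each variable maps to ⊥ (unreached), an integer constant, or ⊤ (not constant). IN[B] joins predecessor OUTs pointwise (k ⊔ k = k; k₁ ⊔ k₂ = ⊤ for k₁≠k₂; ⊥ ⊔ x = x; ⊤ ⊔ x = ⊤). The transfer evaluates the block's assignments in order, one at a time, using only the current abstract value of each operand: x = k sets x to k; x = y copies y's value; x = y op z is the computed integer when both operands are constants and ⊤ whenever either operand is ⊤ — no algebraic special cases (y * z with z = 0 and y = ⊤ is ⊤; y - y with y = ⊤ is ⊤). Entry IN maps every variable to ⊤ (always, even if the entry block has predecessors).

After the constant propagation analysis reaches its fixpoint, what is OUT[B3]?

Answer: {a: ⊤, b: ⊤, c: ⊤, d: ⊤, e: 2, f: ⊤}

Derivation:
Converged values:
  B0:  IN=(all ⊤)  OUT=(all ⊤)
  B1:  IN=(all ⊤)  OUT=(all ⊤)
  B2:  IN=(all ⊤)  OUT=(all ⊤)
  B3:  IN=(all ⊤)  OUT={e:2; rest ⊤}
  B4:  IN={e:2; rest ⊤}  OUT={b:1, d:-3, e:2; rest ⊤}
  B5:  IN={b:1, d:-3, e:2; rest ⊤}  OUT={b:1, d:0, e:2, f:2; rest ⊤}
  B6:  IN={b:1, d:0, e:2, f:2; rest ⊤}  OUT={d:0, e:2, f:2; rest ⊤}
  B7:  IN=(all ⊤)  OUT={a:1; rest ⊤}
  B8:  IN={a:1; rest ⊤}  OUT={a:-2, d:-2; rest ⊤}
  B9:  IN=(all ⊤)  OUT=(all ⊤)

Merge at B3: IN[B3] = OUT[B2] = {a: ⊤, b: ⊤, c: ⊤, d: ⊤, e: ⊤, f: ⊤}
Applying B3's transfer function to that IN value gives OUT[B3] (row B3 above).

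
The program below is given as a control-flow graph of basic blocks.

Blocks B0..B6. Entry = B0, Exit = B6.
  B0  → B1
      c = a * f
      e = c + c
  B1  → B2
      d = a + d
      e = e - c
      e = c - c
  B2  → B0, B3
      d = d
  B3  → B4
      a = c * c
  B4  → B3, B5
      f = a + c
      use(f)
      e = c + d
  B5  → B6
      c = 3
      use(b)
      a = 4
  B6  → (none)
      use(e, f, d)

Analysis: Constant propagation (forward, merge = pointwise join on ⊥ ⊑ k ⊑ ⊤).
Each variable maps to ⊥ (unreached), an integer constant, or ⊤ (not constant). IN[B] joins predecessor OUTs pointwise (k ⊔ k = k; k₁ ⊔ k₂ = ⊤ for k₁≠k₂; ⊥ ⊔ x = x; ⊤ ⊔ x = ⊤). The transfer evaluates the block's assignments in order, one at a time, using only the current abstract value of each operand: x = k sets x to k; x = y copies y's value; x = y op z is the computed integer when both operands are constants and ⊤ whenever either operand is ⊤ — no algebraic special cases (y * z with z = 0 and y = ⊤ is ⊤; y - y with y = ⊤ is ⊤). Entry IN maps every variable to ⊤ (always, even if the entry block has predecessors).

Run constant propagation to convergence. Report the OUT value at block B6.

Converged values:
  B0:  IN=(all ⊤)  OUT=(all ⊤)
  B1:  IN=(all ⊤)  OUT=(all ⊤)
  B2:  IN=(all ⊤)  OUT=(all ⊤)
  B3:  IN=(all ⊤)  OUT=(all ⊤)
  B4:  IN=(all ⊤)  OUT=(all ⊤)
  B5:  IN=(all ⊤)  OUT={a:4, c:3; rest ⊤}
  B6:  IN={a:4, c:3; rest ⊤}  OUT={a:4, c:3; rest ⊤}

Merge at B6: IN[B6] = OUT[B5] = {a: 4, b: ⊤, c: 3, d: ⊤, e: ⊤, f: ⊤}
Applying B6's transfer function to that IN value gives OUT[B6] (row B6 above).

Answer: {a: 4, b: ⊤, c: 3, d: ⊤, e: ⊤, f: ⊤}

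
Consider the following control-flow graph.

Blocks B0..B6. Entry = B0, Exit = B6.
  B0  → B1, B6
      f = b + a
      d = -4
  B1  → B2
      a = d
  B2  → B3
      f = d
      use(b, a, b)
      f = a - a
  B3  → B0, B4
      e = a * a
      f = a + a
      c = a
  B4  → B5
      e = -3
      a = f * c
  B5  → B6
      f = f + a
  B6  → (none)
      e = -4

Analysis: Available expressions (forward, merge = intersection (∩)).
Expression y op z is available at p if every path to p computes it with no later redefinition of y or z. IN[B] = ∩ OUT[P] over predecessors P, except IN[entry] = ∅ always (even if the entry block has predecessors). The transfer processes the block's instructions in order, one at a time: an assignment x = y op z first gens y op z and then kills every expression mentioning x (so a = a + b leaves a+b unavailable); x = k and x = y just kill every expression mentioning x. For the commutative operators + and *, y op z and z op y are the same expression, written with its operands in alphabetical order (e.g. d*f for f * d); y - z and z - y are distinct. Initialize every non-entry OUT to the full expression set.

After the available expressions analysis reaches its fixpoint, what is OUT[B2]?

Per-block solution:
  B0:   IN={}   OUT={a+b}
  B1:   IN={a+b}   OUT={}
  B2:   IN={}   OUT={a-a}
  B3:   IN={a-a}   OUT={a*a, a+a, a-a}
  B4:   IN={a*a, a+a, a-a}   OUT={c*f}
  B5:   IN={c*f}   OUT={}
  B6:   IN={}   OUT={}

Merge at B2: IN[B2] = OUT[B1] = {}
Applying B2's transfer function to that IN value gives OUT[B2] (row B2 above).

Answer: {a-a}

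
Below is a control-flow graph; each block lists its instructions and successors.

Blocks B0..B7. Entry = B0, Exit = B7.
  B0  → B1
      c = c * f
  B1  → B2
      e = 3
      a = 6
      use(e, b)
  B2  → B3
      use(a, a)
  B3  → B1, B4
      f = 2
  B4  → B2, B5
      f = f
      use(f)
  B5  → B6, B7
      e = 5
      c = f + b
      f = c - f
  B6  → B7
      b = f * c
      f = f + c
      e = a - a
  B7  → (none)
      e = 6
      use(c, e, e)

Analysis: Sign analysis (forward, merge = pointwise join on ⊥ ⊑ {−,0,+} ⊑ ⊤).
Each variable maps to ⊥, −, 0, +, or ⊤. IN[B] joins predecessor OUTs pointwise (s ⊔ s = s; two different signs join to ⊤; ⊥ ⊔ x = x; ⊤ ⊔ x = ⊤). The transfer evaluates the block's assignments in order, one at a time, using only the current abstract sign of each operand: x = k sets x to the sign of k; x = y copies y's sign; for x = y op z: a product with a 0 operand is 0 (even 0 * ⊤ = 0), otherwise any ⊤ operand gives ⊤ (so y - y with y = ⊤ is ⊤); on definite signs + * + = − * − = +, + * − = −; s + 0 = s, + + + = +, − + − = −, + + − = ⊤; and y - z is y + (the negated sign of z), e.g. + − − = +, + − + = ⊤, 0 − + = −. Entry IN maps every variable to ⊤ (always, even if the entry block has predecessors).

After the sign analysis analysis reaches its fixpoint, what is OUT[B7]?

Fixpoint table:
  B0:  IN=(all ⊤)  OUT=(all ⊤)
  B1:  IN=(all ⊤)  OUT={a:+, e:+; rest ⊤}
  B2:  IN={a:+, e:+; rest ⊤}  OUT={a:+, e:+; rest ⊤}
  B3:  IN={a:+, e:+; rest ⊤}  OUT={a:+, e:+, f:+; rest ⊤}
  B4:  IN={a:+, e:+, f:+; rest ⊤}  OUT={a:+, e:+, f:+; rest ⊤}
  B5:  IN={a:+, e:+, f:+; rest ⊤}  OUT={a:+, e:+; rest ⊤}
  B6:  IN={a:+, e:+; rest ⊤}  OUT={a:+; rest ⊤}
  B7:  IN={a:+; rest ⊤}  OUT={a:+, e:+; rest ⊤}

Merge at B7: IN[B7] = OUT[B5] ⊔ OUT[B6] = {a: +, b: ⊤, c: ⊤, d: ⊤, e: ⊤, f: ⊤}
Applying B7's transfer function to that IN value gives OUT[B7] (row B7 above).

Answer: {a: +, b: ⊤, c: ⊤, d: ⊤, e: +, f: ⊤}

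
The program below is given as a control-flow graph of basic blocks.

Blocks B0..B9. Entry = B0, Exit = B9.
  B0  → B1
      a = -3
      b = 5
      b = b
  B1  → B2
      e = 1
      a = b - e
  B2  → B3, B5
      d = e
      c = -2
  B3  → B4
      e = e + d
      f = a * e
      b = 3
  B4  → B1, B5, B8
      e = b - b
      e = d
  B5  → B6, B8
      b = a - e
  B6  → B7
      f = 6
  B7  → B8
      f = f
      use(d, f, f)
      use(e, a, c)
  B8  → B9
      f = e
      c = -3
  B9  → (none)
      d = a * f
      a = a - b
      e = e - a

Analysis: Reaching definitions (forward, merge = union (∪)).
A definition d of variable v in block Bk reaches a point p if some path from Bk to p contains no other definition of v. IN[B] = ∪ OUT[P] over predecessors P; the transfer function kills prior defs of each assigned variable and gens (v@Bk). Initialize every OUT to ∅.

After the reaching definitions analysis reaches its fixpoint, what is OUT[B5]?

Answer: {a@B1, b@B5, c@B2, d@B2, e@B1, e@B4, f@B3}

Working:
Fixpoint table:
  B0:   IN={}   OUT={a@B0, b@B0}
  B1:   IN={a@B0, a@B1, b@B0, b@B3, c@B2, d@B2, e@B4, f@B3}   OUT={a@B1, b@B0, b@B3, c@B2, d@B2, e@B1, f@B3}
  B2:   IN={a@B1, b@B0, b@B3, c@B2, d@B2, e@B1, f@B3}   OUT={a@B1, b@B0, b@B3, c@B2, d@B2, e@B1, f@B3}
  B3:   IN={a@B1, b@B0, b@B3, c@B2, d@B2, e@B1, f@B3}   OUT={a@B1, b@B3, c@B2, d@B2, e@B3, f@B3}
  B4:   IN={a@B1, b@B3, c@B2, d@B2, e@B3, f@B3}   OUT={a@B1, b@B3, c@B2, d@B2, e@B4, f@B3}
  B5:   IN={a@B1, b@B0, b@B3, c@B2, d@B2, e@B1, e@B4, f@B3}   OUT={a@B1, b@B5, c@B2, d@B2, e@B1, e@B4, f@B3}
  B6:   IN={a@B1, b@B5, c@B2, d@B2, e@B1, e@B4, f@B3}   OUT={a@B1, b@B5, c@B2, d@B2, e@B1, e@B4, f@B6}
  B7:   IN={a@B1, b@B5, c@B2, d@B2, e@B1, e@B4, f@B6}   OUT={a@B1, b@B5, c@B2, d@B2, e@B1, e@B4, f@B7}
  B8:   IN={a@B1, b@B3, b@B5, c@B2, d@B2, e@B1, e@B4, f@B3, f@B7}   OUT={a@B1, b@B3, b@B5, c@B8, d@B2, e@B1, e@B4, f@B8}
  B9:   IN={a@B1, b@B3, b@B5, c@B8, d@B2, e@B1, e@B4, f@B8}   OUT={a@B9, b@B3, b@B5, c@B8, d@B9, e@B9, f@B8}

Merge at B5: IN[B5] = OUT[B2] ⊔ OUT[B4] = {a@B1, b@B0, b@B3, c@B2, d@B2, e@B1, e@B4, f@B3}
Applying B5's transfer function to that IN value gives OUT[B5] (row B5 above).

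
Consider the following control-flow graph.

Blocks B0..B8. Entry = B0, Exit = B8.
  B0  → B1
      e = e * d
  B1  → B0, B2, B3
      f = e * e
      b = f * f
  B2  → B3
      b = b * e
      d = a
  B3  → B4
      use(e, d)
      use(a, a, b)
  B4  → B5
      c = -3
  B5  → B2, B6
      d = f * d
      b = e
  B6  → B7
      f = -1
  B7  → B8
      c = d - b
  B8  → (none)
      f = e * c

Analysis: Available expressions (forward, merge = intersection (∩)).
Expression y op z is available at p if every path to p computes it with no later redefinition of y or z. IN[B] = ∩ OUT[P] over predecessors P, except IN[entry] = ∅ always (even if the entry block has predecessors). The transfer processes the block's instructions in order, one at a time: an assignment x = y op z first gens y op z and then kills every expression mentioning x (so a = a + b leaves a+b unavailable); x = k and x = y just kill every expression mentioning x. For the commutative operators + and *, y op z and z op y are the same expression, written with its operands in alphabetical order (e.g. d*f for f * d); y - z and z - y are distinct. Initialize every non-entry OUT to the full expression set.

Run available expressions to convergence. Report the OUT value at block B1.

Answer: {e*e, f*f}

Trace:
Fixpoint table:
  B0: | IN={} | OUT={}
  B1: | IN={} | OUT={e*e, f*f}
  B2: | IN={e*e, f*f} | OUT={e*e, f*f}
  B3: | IN={e*e, f*f} | OUT={e*e, f*f}
  B4: | IN={e*e, f*f} | OUT={e*e, f*f}
  B5: | IN={e*e, f*f} | OUT={e*e, f*f}
  B6: | IN={e*e, f*f} | OUT={e*e}
  B7: | IN={e*e} | OUT={d-b, e*e}
  B8: | IN={d-b, e*e} | OUT={c*e, d-b, e*e}

Merge at B1: IN[B1] = OUT[B0] = {}
Applying B1's transfer function to that IN value gives OUT[B1] (row B1 above).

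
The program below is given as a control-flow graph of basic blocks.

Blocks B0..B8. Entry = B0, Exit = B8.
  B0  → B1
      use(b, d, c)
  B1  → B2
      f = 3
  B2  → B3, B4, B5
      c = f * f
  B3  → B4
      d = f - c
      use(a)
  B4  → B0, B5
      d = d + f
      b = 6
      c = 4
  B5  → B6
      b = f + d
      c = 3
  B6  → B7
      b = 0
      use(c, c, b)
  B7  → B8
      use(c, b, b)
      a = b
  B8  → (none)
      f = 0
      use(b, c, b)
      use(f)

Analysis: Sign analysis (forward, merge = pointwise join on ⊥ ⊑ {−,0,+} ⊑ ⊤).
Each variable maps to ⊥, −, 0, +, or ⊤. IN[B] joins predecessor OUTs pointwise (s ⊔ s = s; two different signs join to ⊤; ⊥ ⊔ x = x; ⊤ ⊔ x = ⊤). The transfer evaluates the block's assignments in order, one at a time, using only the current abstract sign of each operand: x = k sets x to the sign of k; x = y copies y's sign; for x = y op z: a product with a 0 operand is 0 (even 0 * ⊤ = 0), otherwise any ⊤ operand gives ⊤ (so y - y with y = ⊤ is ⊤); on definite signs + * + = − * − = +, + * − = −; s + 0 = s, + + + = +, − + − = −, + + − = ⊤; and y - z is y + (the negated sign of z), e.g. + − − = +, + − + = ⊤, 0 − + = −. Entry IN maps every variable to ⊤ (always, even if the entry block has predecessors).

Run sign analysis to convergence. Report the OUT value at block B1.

Fixpoint table:
  B0:  IN=(all ⊤)  OUT=(all ⊤)
  B1:  IN=(all ⊤)  OUT={f:+; rest ⊤}
  B2:  IN={f:+; rest ⊤}  OUT={c:+, f:+; rest ⊤}
  B3:  IN={c:+, f:+; rest ⊤}  OUT={c:+, f:+; rest ⊤}
  B4:  IN={c:+, f:+; rest ⊤}  OUT={b:+, c:+, f:+; rest ⊤}
  B5:  IN={c:+, f:+; rest ⊤}  OUT={c:+, f:+; rest ⊤}
  B6:  IN={c:+, f:+; rest ⊤}  OUT={b:0, c:+, f:+; rest ⊤}
  B7:  IN={b:0, c:+, f:+; rest ⊤}  OUT={a:0, b:0, c:+, f:+; rest ⊤}
  B8:  IN={a:0, b:0, c:+, f:+; rest ⊤}  OUT={a:0, b:0, c:+, f:0; rest ⊤}

Merge at B1: IN[B1] = OUT[B0] = {a: ⊤, b: ⊤, c: ⊤, d: ⊤, e: ⊤, f: ⊤}
Applying B1's transfer function to that IN value gives OUT[B1] (row B1 above).

Answer: {a: ⊤, b: ⊤, c: ⊤, d: ⊤, e: ⊤, f: +}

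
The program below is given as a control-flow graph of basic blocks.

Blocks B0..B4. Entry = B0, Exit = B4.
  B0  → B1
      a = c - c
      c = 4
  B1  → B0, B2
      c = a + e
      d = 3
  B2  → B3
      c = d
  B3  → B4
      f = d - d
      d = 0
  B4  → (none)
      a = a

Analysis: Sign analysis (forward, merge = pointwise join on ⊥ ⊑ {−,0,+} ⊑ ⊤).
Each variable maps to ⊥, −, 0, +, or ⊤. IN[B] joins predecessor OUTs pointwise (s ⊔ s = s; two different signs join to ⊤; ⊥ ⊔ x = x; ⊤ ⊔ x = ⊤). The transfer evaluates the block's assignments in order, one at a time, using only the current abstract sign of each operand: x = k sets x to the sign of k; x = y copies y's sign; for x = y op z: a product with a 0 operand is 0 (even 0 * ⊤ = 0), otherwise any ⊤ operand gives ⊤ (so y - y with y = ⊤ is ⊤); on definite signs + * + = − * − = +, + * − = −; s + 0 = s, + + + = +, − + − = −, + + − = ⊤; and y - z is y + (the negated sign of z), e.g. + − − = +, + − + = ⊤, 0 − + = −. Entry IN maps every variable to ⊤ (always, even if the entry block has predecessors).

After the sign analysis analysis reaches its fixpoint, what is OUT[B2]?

Converged values:
  B0:   IN=(all ⊤)   OUT={c:+; rest ⊤}
  B1:   IN={c:+; rest ⊤}   OUT={d:+; rest ⊤}
  B2:   IN={d:+; rest ⊤}   OUT={c:+, d:+; rest ⊤}
  B3:   IN={c:+, d:+; rest ⊤}   OUT={c:+, d:0; rest ⊤}
  B4:   IN={c:+, d:0; rest ⊤}   OUT={c:+, d:0; rest ⊤}

Merge at B2: IN[B2] = OUT[B1] = {a: ⊤, b: ⊤, c: ⊤, d: +, e: ⊤, f: ⊤}
Applying B2's transfer function to that IN value gives OUT[B2] (row B2 above).

Answer: {a: ⊤, b: ⊤, c: +, d: +, e: ⊤, f: ⊤}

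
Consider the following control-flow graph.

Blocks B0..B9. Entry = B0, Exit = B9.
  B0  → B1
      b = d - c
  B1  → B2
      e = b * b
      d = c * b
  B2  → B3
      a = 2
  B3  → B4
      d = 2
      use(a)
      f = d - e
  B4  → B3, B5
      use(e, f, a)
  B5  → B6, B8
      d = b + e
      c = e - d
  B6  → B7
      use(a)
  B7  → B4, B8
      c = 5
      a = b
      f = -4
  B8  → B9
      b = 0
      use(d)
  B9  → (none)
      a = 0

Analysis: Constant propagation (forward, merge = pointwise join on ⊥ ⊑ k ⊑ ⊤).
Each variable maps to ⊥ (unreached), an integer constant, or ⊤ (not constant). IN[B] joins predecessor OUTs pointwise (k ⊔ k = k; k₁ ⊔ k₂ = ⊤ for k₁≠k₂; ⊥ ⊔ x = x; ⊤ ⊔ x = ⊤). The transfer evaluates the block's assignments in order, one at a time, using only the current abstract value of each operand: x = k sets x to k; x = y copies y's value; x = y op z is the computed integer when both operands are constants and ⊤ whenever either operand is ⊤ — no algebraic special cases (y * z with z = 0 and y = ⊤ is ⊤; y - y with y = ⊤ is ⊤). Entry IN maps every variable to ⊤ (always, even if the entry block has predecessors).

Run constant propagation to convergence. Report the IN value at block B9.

Converged values:
  B0:   IN=(all ⊤)   OUT=(all ⊤)
  B1:   IN=(all ⊤)   OUT=(all ⊤)
  B2:   IN=(all ⊤)   OUT={a:2; rest ⊤}
  B3:   IN=(all ⊤)   OUT={d:2; rest ⊤}
  B4:   IN=(all ⊤)   OUT=(all ⊤)
  B5:   IN=(all ⊤)   OUT=(all ⊤)
  B6:   IN=(all ⊤)   OUT=(all ⊤)
  B7:   IN=(all ⊤)   OUT={c:5, f:-4; rest ⊤}
  B8:   IN=(all ⊤)   OUT={b:0; rest ⊤}
  B9:   IN={b:0; rest ⊤}   OUT={a:0, b:0; rest ⊤}

Merge at B9: IN[B9] = OUT[B8] = {a: ⊤, b: 0, c: ⊤, d: ⊤, e: ⊤, f: ⊤}

Answer: {a: ⊤, b: 0, c: ⊤, d: ⊤, e: ⊤, f: ⊤}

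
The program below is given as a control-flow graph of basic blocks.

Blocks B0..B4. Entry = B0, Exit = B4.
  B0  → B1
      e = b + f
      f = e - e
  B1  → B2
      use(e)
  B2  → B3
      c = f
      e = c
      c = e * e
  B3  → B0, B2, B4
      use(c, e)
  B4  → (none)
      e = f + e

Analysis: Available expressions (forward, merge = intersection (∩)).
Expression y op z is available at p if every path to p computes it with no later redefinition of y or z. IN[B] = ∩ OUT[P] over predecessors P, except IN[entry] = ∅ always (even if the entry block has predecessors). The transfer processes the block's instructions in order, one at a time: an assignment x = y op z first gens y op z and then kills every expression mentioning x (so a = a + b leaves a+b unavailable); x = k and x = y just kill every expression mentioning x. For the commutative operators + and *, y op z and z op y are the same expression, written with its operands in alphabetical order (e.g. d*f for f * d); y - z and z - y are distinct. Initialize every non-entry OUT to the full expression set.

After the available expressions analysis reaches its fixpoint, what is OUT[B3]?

Answer: {e*e}

Working:
Fixpoint table:
  B0:  IN={}  OUT={e-e}
  B1:  IN={e-e}  OUT={e-e}
  B2:  IN={}  OUT={e*e}
  B3:  IN={e*e}  OUT={e*e}
  B4:  IN={e*e}  OUT={}

Merge at B3: IN[B3] = OUT[B2] = {e*e}
Applying B3's transfer function to that IN value gives OUT[B3] (row B3 above).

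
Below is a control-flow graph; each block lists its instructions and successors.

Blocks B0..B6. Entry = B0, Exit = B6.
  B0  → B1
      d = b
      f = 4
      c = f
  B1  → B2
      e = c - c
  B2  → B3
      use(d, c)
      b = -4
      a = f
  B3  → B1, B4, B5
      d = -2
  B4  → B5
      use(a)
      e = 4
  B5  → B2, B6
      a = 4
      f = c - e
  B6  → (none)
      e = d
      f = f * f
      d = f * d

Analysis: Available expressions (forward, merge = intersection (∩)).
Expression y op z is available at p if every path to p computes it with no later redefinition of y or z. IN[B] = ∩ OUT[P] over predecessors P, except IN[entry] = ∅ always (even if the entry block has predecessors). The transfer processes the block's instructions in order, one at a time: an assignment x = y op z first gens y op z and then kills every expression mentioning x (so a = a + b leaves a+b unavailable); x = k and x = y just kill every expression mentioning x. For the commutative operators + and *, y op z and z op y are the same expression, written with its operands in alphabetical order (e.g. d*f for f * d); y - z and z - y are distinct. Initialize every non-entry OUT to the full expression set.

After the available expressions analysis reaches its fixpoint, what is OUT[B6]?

Answer: {c-c}

Trace:
Converged values:
  B0: | IN={} | OUT={}
  B1: | IN={} | OUT={c-c}
  B2: | IN={c-c} | OUT={c-c}
  B3: | IN={c-c} | OUT={c-c}
  B4: | IN={c-c} | OUT={c-c}
  B5: | IN={c-c} | OUT={c-c, c-e}
  B6: | IN={c-c, c-e} | OUT={c-c}

Merge at B6: IN[B6] = OUT[B5] = {c-c, c-e}
Applying B6's transfer function to that IN value gives OUT[B6] (row B6 above).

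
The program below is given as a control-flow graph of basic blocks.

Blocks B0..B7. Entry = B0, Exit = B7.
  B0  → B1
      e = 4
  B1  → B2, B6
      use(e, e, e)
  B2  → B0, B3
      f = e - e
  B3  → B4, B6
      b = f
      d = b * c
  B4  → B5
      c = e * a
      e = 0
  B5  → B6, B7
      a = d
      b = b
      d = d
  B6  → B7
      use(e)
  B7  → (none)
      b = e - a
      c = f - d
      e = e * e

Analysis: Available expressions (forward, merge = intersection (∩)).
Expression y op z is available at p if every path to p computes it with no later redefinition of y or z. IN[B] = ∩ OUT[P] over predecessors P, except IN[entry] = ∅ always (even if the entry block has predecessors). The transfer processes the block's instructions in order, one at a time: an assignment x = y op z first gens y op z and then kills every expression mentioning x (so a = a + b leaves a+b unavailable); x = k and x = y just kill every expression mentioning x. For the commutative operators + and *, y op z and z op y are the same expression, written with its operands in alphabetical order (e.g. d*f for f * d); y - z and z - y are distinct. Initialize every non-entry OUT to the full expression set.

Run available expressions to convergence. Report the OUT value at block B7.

Fixpoint table:
  B0:   IN={}   OUT={}
  B1:   IN={}   OUT={}
  B2:   IN={}   OUT={e-e}
  B3:   IN={e-e}   OUT={b*c, e-e}
  B4:   IN={b*c, e-e}   OUT={}
  B5:   IN={}   OUT={}
  B6:   IN={}   OUT={}
  B7:   IN={}   OUT={f-d}

Merge at B7: IN[B7] = OUT[B5] ∩ OUT[B6] = {}
Applying B7's transfer function to that IN value gives OUT[B7] (row B7 above).

Answer: {f-d}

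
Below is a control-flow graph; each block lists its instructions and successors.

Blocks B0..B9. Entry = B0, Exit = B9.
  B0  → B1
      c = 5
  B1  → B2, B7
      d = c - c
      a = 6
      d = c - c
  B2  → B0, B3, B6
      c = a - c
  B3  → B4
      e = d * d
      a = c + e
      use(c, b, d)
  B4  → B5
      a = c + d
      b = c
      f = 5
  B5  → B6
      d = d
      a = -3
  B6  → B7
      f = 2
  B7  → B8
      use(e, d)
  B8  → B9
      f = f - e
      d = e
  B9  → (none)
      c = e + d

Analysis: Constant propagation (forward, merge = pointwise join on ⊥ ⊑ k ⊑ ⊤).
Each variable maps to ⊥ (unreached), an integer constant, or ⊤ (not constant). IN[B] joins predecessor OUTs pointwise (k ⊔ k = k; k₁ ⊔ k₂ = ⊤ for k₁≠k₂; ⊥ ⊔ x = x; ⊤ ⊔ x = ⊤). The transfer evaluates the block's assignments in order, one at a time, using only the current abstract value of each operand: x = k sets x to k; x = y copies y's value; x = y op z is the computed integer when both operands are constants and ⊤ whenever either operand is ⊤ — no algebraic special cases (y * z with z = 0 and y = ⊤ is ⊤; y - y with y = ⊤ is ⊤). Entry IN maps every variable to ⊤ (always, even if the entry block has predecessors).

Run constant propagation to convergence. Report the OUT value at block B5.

Converged values:
  B0: | IN=(all ⊤) | OUT={c:5; rest ⊤}
  B1: | IN={c:5; rest ⊤} | OUT={a:6, c:5, d:0; rest ⊤}
  B2: | IN={a:6, c:5, d:0; rest ⊤} | OUT={a:6, c:1, d:0; rest ⊤}
  B3: | IN={a:6, c:1, d:0; rest ⊤} | OUT={a:1, c:1, d:0, e:0; rest ⊤}
  B4: | IN={a:1, c:1, d:0, e:0; rest ⊤} | OUT={a:1, b:1, c:1, d:0, e:0, f:5; rest ⊤}
  B5: | IN={a:1, b:1, c:1, d:0, e:0, f:5; rest ⊤} | OUT={a:-3, b:1, c:1, d:0, e:0, f:5; rest ⊤}
  B6: | IN={c:1, d:0; rest ⊤} | OUT={c:1, d:0, f:2; rest ⊤}
  B7: | IN={d:0; rest ⊤} | OUT={d:0; rest ⊤}
  B8: | IN={d:0; rest ⊤} | OUT=(all ⊤)
  B9: | IN=(all ⊤) | OUT=(all ⊤)

Merge at B5: IN[B5] = OUT[B4] = {a: 1, b: 1, c: 1, d: 0, e: 0, f: 5}
Applying B5's transfer function to that IN value gives OUT[B5] (row B5 above).

Answer: {a: -3, b: 1, c: 1, d: 0, e: 0, f: 5}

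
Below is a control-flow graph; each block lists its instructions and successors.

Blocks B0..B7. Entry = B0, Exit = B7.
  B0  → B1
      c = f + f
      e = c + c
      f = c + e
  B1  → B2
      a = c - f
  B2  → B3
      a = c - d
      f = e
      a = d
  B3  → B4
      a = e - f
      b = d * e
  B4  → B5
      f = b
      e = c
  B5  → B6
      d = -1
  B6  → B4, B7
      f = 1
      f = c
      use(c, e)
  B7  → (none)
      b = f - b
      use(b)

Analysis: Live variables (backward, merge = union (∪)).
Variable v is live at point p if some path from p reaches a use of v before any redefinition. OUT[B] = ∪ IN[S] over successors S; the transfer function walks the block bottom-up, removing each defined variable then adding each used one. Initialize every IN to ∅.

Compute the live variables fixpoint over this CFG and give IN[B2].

Fixpoint table:
  B0:   IN={d, f}   OUT={c, d, e, f}
  B1:   IN={c, d, e, f}   OUT={c, d, e}
  B2:   IN={c, d, e}   OUT={c, d, e, f}
  B3:   IN={c, d, e, f}   OUT={b, c}
  B4:   IN={b, c}   OUT={b, c, e}
  B5:   IN={b, c, e}   OUT={b, c, e}
  B6:   IN={b, c, e}   OUT={b, c, f}
  B7:   IN={b, f}   OUT={}

Merge at B2: OUT[B2] = IN[B3] = {c, d, e, f}
Applying B2's transfer function to that OUT value gives IN[B2] (row B2 above).

Answer: {c, d, e}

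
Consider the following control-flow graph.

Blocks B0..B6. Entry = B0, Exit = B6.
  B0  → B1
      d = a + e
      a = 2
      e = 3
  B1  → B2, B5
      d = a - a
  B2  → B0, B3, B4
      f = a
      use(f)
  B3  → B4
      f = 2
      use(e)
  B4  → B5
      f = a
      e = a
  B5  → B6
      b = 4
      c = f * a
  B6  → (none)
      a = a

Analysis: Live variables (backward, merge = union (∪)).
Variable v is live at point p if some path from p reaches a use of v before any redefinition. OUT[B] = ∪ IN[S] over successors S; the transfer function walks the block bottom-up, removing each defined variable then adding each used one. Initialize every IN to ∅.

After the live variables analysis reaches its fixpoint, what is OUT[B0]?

Answer: {a, e, f}

Trace:
Per-block solution:
  B0:   IN={a, e, f}   OUT={a, e, f}
  B1:   IN={a, e, f}   OUT={a, e, f}
  B2:   IN={a, e}   OUT={a, e, f}
  B3:   IN={a, e}   OUT={a}
  B4:   IN={a}   OUT={a, f}
  B5:   IN={a, f}   OUT={a}
  B6:   IN={a}   OUT={}

Merge at B0: OUT[B0] = IN[B1] = {a, e, f}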